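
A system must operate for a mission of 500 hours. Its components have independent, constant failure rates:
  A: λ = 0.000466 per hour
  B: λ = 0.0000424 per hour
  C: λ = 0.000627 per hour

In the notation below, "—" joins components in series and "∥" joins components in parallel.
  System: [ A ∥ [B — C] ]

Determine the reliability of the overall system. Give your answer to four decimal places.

0.9409

R(A) = exp(−0.000466 × 500) = 0.792154
R(B) = exp(−0.0000424 × 500) = 0.979023
R(C) = exp(−0.000627 × 500) = 0.730884
Series (B and C): 0.979023 × 0.730884 = 0.715552
Parallel (A and [0.715552]): 1 − (1 − 0.792154)(1 − 0.715552) = 0.9409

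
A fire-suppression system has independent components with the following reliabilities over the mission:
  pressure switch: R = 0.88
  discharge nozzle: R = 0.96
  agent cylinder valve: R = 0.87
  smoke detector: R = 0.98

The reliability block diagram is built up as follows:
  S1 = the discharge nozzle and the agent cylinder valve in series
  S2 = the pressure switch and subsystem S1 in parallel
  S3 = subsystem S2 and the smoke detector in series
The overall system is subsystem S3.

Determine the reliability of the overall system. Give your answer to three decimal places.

Series (discharge nozzle and agent cylinder valve): 0.96000 × 0.87000 = 0.83520
Parallel (pressure switch and [0.83520]): 1 − (1 − 0.88000)(1 − 0.83520) = 0.98022
Series ([0.98022] and smoke detector): 0.98022 × 0.98000 = 0.961

0.961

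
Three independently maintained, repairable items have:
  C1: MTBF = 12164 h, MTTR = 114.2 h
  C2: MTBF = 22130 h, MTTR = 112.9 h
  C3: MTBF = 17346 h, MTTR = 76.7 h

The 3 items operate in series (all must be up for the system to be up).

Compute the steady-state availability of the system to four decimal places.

A(C1) = MTBF/(MTBF+MTTR) = 12164/(12164+114.2) = 0.990699
A(C2) = MTBF/(MTBF+MTTR) = 22130/(22130+112.9) = 0.994924
A(C3) = MTBF/(MTBF+MTTR) = 17346/(17346+76.7) = 0.995598
Series availability: 0.990699 × 0.994924 × 0.995598 = 0.9813

0.9813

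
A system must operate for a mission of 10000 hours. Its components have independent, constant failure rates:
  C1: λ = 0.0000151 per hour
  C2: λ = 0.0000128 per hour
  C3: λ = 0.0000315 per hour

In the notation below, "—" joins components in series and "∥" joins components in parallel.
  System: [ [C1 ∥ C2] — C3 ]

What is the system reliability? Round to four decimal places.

0.7175

R(C1) = exp(−0.0000151 × 10000) = 0.859848
R(C2) = exp(−0.0000128 × 10000) = 0.879853
R(C3) = exp(−0.0000315 × 10000) = 0.729789
Parallel (C1 and C2): 1 − (1 − 0.859848)(1 − 0.879853) = 0.983161
Series ([0.983161] and C3): 0.983161 × 0.729789 = 0.7175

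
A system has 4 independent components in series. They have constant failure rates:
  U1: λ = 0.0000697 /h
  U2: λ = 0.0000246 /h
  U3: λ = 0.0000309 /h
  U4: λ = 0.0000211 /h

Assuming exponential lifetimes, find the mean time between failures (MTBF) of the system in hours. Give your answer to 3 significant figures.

Series of exponential components: λ_sys = Σ λ_i
λ_sys = 0.0000697 + 0.0000246 + 0.0000309 + 0.0000211 = 1.4630e-04 /h
MTBF = 1 / λ_sys = 6840 h

6840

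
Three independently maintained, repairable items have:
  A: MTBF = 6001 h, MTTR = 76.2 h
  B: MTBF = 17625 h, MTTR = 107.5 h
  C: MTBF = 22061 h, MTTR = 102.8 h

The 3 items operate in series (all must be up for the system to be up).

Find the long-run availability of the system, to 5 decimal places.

A(A) = MTBF/(MTBF+MTTR) = 6001/(6001+76.2) = 0.987461
A(B) = MTBF/(MTBF+MTTR) = 17625/(17625+107.5) = 0.993938
A(C) = MTBF/(MTBF+MTTR) = 22061/(22061+102.8) = 0.995362
Series availability: 0.987461 × 0.993938 × 0.995362 = 0.97692

0.97692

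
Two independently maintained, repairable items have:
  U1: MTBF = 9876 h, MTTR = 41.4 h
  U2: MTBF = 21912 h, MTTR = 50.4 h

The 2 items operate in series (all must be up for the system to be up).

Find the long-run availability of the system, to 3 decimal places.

0.994

A(U1) = MTBF/(MTBF+MTTR) = 9876/(9876+41.4) = 0.995826
A(U2) = MTBF/(MTBF+MTTR) = 21912/(21912+50.4) = 0.997705
Series availability: 0.995826 × 0.997705 = 0.994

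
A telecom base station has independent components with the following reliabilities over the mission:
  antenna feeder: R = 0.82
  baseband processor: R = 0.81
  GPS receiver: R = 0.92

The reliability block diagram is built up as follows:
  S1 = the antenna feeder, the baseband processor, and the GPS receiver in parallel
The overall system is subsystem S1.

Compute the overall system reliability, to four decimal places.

0.9973

Parallel (antenna feeder, baseband processor, and GPS receiver): 1 − (1 − 0.820000)(1 − 0.810000)(1 − 0.920000) = 0.9973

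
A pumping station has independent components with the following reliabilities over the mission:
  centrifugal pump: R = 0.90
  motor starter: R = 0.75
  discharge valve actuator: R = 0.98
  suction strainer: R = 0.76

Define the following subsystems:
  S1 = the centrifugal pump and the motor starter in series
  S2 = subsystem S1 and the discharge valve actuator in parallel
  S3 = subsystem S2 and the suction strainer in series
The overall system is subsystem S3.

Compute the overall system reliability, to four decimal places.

0.7551

Series (centrifugal pump and motor starter): 0.900000 × 0.750000 = 0.675000
Parallel ([0.675000] and discharge valve actuator): 1 − (1 − 0.675000)(1 − 0.980000) = 0.993500
Series ([0.993500] and suction strainer): 0.993500 × 0.760000 = 0.7551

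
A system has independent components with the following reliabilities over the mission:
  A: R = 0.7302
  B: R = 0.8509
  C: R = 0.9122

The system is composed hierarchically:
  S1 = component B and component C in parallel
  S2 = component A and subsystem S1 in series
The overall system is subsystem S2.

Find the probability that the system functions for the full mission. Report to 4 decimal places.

Parallel (B and C): 1 − (1 − 0.850900)(1 − 0.912200) = 0.986909
Series (A and [0.986909]): 0.730200 × 0.986909 = 0.7206

0.7206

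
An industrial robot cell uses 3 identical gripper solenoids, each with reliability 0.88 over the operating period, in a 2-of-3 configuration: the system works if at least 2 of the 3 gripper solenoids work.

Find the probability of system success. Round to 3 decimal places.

R = Σ_{i=2}^{3} C(3,i) p^i (1−p)^{3−i} with p = 0.88
C(3,2)·0.88^2·0.12^1 = 0.27878
C(3,3)·0.88^3·0.12^0 = 0.68147
Sum = 0.960

0.960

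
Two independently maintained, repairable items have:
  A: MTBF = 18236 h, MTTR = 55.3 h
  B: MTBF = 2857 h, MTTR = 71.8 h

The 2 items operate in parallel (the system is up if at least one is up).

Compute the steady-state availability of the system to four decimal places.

A(A) = MTBF/(MTBF+MTTR) = 18236/(18236+55.3) = 0.996977
A(B) = MTBF/(MTBF+MTTR) = 2857/(2857+71.8) = 0.975485
Parallel availability: 1 − (1 − 0.996977)(1 − 0.975485) = 0.9999

0.9999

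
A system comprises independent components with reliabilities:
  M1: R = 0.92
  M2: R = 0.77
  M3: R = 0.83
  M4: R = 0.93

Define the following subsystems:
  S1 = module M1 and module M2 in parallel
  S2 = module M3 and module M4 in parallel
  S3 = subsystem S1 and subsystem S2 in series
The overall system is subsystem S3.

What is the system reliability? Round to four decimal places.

Parallel (M1 and M2): 1 − (1 − 0.920000)(1 − 0.770000) = 0.981600
Parallel (M3 and M4): 1 − (1 − 0.830000)(1 − 0.930000) = 0.988100
Series ([0.981600] and [0.988100]): 0.981600 × 0.988100 = 0.9699

0.9699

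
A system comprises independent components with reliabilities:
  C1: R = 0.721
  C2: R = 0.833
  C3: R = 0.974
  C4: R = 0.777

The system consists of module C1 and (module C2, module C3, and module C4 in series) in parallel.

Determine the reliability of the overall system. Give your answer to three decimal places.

Series (C2, C3, and C4): 0.83300 × 0.97400 × 0.77700 = 0.63041
Parallel (C1 and [0.63041]): 1 − (1 − 0.72100)(1 − 0.63041) = 0.897

0.897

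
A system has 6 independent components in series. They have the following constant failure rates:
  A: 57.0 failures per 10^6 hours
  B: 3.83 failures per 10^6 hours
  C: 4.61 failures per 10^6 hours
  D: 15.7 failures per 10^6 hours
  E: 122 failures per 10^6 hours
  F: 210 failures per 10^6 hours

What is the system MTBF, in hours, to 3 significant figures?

2420

Series of exponential components: λ_sys = Σ λ_i
λ_sys = 0.0000570 + 0.00000383 + 0.00000461 + 0.0000157 + 0.000122 + 0.000210 = 4.1314e-04 /h
MTBF = 1 / λ_sys = 2420 h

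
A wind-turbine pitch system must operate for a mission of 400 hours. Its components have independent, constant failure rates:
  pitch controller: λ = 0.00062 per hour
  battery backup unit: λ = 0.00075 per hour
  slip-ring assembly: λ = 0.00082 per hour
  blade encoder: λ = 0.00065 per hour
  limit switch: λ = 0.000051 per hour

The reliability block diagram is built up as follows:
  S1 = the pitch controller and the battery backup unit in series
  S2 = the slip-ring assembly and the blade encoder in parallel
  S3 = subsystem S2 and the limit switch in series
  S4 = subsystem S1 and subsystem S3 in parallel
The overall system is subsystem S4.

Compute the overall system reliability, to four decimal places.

R(pitch controller) = exp(−0.00062 × 400) = 0.780360
R(battery backup unit) = exp(−0.00075 × 400) = 0.740818
R(slip-ring assembly) = exp(−0.00082 × 400) = 0.720363
R(blade encoder) = exp(−0.00065 × 400) = 0.771052
R(limit switch) = exp(−0.000051 × 400) = 0.979807
Series (pitch controller and battery backup unit): 0.780360 × 0.740818 = 0.578105
Parallel (slip-ring assembly and blade encoder): 1 − (1 − 0.720363)(1 − 0.771052) = 0.935978
Series ([0.935978] and limit switch): 0.935978 × 0.979807 = 0.917078
Parallel ([0.578105] and [0.917078]): 1 − (1 − 0.578105)(1 − 0.917078) = 0.9650

0.9650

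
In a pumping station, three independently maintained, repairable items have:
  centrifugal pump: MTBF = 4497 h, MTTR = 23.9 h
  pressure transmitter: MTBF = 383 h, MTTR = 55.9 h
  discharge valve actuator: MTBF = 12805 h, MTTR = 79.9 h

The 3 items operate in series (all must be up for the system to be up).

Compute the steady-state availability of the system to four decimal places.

0.8626

A(centrifugal pump) = MTBF/(MTBF+MTTR) = 4497/(4497+23.9) = 0.994713
A(pressure transmitter) = MTBF/(MTBF+MTTR) = 383/(383+55.9) = 0.872636
A(discharge valve actuator) = MTBF/(MTBF+MTTR) = 12805/(12805+79.9) = 0.993799
Series availability: 0.994713 × 0.872636 × 0.993799 = 0.8626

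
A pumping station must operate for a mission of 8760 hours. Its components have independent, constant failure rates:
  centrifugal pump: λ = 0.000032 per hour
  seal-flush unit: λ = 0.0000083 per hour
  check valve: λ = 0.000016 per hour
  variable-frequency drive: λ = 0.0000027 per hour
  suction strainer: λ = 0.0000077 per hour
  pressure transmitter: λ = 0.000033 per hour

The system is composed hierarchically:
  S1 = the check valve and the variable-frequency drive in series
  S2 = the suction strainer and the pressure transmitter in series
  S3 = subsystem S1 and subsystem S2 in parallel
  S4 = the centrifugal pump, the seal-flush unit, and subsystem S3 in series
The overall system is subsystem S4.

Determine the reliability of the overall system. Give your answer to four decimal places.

R(centrifugal pump) = exp(−0.000032 × 8760) = 0.755542
R(seal-flush unit) = exp(−0.0000083 × 8760) = 0.929872
R(check valve) = exp(−0.000016 × 8760) = 0.869219
R(variable-frequency drive) = exp(−0.0000027 × 8760) = 0.976626
R(suction strainer) = exp(−0.0000077 × 8760) = 0.934773
R(pressure transmitter) = exp(−0.000033 × 8760) = 0.748952
Series (check valve and variable-frequency drive): 0.869219 × 0.976626 = 0.848902
Series (suction strainer and pressure transmitter): 0.934773 × 0.748952 = 0.700100
Parallel ([0.848902] and [0.700100]): 1 − (1 − 0.848902)(1 − 0.700100) = 0.954686
Series (centrifugal pump, seal-flush unit, and [0.954686]): 0.755542 × 0.929872 × 0.954686 = 0.6707

0.6707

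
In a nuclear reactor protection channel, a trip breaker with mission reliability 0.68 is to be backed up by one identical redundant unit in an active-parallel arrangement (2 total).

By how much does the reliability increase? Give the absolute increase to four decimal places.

0.2176

R_before = 0.68
R_after = 1 − (1 − 0.68)^2 = 0.8976
ΔR = 0.8976 − 0.68 = 0.2176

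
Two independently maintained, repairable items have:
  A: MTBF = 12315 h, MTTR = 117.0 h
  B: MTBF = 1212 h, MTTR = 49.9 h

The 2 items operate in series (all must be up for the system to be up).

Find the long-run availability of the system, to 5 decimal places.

0.95142

A(A) = MTBF/(MTBF+MTTR) = 12315/(12315+117.0) = 0.990589
A(B) = MTBF/(MTBF+MTTR) = 1212/(1212+49.9) = 0.960456
Series availability: 0.990589 × 0.960456 = 0.95142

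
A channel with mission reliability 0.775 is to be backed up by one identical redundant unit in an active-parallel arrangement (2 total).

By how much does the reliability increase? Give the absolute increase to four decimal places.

0.1744

R_before = 0.775
R_after = 1 − (1 − 0.775)^2 = 0.9494
ΔR = 0.9494 − 0.775 = 0.1744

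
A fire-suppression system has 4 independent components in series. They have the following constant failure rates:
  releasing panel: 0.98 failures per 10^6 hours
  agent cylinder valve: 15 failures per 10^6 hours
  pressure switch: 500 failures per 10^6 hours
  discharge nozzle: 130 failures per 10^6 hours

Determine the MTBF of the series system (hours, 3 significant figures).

Series of exponential components: λ_sys = Σ λ_i
λ_sys = 0.00000098 + 0.000015 + 0.00050 + 0.00013 = 6.4598e-04 /h
MTBF = 1 / λ_sys = 1550 h

1550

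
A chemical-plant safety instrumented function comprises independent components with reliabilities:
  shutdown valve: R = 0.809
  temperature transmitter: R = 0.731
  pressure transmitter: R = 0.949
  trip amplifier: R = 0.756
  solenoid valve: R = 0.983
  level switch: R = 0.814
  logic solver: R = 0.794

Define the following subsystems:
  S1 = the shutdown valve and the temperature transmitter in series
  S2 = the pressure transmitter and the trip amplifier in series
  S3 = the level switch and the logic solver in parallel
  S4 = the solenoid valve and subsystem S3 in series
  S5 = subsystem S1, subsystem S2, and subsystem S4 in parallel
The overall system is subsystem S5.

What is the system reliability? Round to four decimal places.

Series (shutdown valve and temperature transmitter): 0.809000 × 0.731000 = 0.591379
Series (pressure transmitter and trip amplifier): 0.949000 × 0.756000 = 0.717444
Parallel (level switch and logic solver): 1 − (1 − 0.814000)(1 − 0.794000) = 0.961684
Series (solenoid valve and [0.961684]): 0.983000 × 0.961684 = 0.945335
Parallel ([0.591379], [0.717444], and [0.945335]): 1 − (1 − 0.591379)(1 − 0.717444)(1 − 0.945335) = 0.9937

0.9937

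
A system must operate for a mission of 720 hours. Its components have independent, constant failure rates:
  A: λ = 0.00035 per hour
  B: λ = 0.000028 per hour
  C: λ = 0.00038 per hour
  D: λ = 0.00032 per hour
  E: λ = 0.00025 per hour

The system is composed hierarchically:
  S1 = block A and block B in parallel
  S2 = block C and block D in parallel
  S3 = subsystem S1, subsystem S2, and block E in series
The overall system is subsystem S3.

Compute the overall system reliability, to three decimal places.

0.791

R(A) = exp(−0.00035 × 720) = 0.77724
R(B) = exp(−0.000028 × 720) = 0.98004
R(C) = exp(−0.00038 × 720) = 0.76064
R(D) = exp(−0.00032 × 720) = 0.79422
R(E) = exp(−0.00025 × 720) = 0.83527
Parallel (A and B): 1 − (1 − 0.77724)(1 − 0.98004) = 0.99555
Parallel (C and D): 1 − (1 − 0.76064)(1 − 0.79422) = 0.95074
Series ([0.99555], [0.95074], and E): 0.99555 × 0.95074 × 0.83527 = 0.791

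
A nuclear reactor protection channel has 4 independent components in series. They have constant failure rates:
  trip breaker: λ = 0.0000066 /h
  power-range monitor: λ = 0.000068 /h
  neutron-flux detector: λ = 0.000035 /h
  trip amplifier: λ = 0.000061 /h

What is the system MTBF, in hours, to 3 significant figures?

5860

Series of exponential components: λ_sys = Σ λ_i
λ_sys = 0.0000066 + 0.000068 + 0.000035 + 0.000061 = 1.7060e-04 /h
MTBF = 1 / λ_sys = 5860 h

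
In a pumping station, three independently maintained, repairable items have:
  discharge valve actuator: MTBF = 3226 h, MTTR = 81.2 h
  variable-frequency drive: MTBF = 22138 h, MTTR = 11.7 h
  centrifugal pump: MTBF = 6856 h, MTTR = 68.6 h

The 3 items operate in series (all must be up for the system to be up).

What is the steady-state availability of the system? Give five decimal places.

0.96527

A(discharge valve actuator) = MTBF/(MTBF+MTTR) = 3226/(3226+81.2) = 0.975448
A(variable-frequency drive) = MTBF/(MTBF+MTTR) = 22138/(22138+11.7) = 0.999472
A(centrifugal pump) = MTBF/(MTBF+MTTR) = 6856/(6856+68.6) = 0.990093
Series availability: 0.975448 × 0.999472 × 0.990093 = 0.96527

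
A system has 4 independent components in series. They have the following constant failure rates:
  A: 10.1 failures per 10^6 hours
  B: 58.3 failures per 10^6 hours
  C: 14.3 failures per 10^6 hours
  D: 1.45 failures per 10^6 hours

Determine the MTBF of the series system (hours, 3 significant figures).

Series of exponential components: λ_sys = Σ λ_i
λ_sys = 0.0000101 + 0.0000583 + 0.0000143 + 0.00000145 = 8.4150e-05 /h
MTBF = 1 / λ_sys = 11900 h

11900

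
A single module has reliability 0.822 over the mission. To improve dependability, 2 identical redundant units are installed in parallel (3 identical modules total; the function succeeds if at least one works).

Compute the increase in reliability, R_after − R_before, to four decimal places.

0.1724

R_before = 0.822
R_after = 1 − (1 − 0.822)^3 = 0.9944
ΔR = 0.9944 − 0.822 = 0.1724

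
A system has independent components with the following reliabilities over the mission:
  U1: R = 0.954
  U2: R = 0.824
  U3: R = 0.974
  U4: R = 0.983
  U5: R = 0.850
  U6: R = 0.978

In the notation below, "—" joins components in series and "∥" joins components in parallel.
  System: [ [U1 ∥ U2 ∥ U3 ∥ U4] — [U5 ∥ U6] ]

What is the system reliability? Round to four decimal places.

0.9967

Parallel (U1, U2, U3, and U4): 1 − (1 − 0.954000)(1 − 0.824000)(1 − 0.974000)(1 − 0.983000) = 0.999996
Parallel (U5 and U6): 1 − (1 − 0.850000)(1 − 0.978000) = 0.996700
Series ([0.999996] and [0.996700]): 0.999996 × 0.996700 = 0.9967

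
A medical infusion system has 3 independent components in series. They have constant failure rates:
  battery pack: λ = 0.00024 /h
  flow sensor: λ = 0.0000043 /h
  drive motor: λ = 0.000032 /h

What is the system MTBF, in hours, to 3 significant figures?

3620

Series of exponential components: λ_sys = Σ λ_i
λ_sys = 0.00024 + 0.0000043 + 0.000032 = 2.7630e-04 /h
MTBF = 1 / λ_sys = 3620 h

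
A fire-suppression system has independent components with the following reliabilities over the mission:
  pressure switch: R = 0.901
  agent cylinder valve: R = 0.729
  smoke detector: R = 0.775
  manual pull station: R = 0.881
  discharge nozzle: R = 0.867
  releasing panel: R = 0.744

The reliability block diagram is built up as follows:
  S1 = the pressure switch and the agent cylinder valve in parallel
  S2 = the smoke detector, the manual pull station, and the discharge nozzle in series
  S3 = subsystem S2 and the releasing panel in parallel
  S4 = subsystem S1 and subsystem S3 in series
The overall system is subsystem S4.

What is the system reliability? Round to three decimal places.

0.872

Parallel (pressure switch and agent cylinder valve): 1 − (1 − 0.90100)(1 − 0.72900) = 0.97317
Series (smoke detector, manual pull station, and discharge nozzle): 0.77500 × 0.88100 × 0.86700 = 0.59197
Parallel ([0.59197] and releasing panel): 1 − (1 − 0.59197)(1 − 0.74400) = 0.89554
Series ([0.97317] and [0.89554]): 0.97317 × 0.89554 = 0.872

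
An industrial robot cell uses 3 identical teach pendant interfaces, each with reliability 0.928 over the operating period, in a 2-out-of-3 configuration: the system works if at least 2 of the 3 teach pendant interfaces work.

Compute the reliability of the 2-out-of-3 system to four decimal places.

R = Σ_{i=2}^{3} C(3,i) p^i (1−p)^{3−i} with p = 0.928
C(3,2)·0.928^2·0.072^1 = 0.186016
C(3,3)·0.928^3·0.072^0 = 0.799179
Sum = 0.9852

0.9852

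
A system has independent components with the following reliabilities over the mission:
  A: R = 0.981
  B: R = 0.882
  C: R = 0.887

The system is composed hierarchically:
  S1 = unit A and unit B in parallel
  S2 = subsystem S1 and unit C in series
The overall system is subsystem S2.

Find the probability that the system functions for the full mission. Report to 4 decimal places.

0.8850

Parallel (A and B): 1 − (1 − 0.981000)(1 − 0.882000) = 0.997758
Series ([0.997758] and C): 0.997758 × 0.887000 = 0.8850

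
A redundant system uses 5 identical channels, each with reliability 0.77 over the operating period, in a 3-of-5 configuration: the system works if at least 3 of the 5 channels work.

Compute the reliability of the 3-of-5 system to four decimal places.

0.9164

R = Σ_{i=3}^{5} C(5,i) p^i (1−p)^{5−i} with p = 0.77
C(5,3)·0.77^3·0.23^2 = 0.241506
C(5,4)·0.77^4·0.23^1 = 0.404260
C(5,5)·0.77^5·0.23^0 = 0.270678
Sum = 0.9164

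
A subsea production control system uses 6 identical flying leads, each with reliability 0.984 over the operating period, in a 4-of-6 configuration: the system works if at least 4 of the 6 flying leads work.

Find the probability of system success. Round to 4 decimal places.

0.9999

R = Σ_{i=4}^{6} C(6,i) p^i (1−p)^{6−i} with p = 0.984
C(6,4)·0.984^4·0.016^2 = 0.003600
C(6,5)·0.984^5·0.016^1 = 0.088562
C(6,6)·0.984^6·0.016^0 = 0.907759
Sum = 0.9999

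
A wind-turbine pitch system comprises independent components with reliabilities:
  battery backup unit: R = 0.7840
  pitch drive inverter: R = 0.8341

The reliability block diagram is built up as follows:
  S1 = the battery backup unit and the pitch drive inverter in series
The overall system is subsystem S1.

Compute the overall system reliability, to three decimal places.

0.654

Series (battery backup unit and pitch drive inverter): 0.78400 × 0.83410 = 0.654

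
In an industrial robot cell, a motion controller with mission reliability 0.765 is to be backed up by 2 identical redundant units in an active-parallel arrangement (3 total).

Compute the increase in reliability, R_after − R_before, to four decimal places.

0.2220

R_before = 0.765
R_after = 1 − (1 − 0.765)^3 = 0.9870
ΔR = 0.9870 − 0.765 = 0.2220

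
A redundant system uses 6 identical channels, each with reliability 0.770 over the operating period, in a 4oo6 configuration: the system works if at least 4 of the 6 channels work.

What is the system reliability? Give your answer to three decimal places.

0.861

R = Σ_{i=4}^{6} C(6,i) p^i (1−p)^{6−i} with p = 0.770
C(6,4)·0.770^4·0.230^2 = 0.27894
C(6,5)·0.770^5·0.230^1 = 0.37354
C(6,6)·0.770^6·0.230^0 = 0.20842
Sum = 0.861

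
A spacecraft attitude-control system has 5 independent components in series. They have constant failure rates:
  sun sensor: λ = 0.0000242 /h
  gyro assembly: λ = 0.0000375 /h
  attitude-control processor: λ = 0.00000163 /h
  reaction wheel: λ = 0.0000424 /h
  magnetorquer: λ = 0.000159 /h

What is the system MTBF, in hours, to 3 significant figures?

Series of exponential components: λ_sys = Σ λ_i
λ_sys = 0.0000242 + 0.0000375 + 0.00000163 + 0.0000424 + 0.000159 = 2.6473e-04 /h
MTBF = 1 / λ_sys = 3780 h

3780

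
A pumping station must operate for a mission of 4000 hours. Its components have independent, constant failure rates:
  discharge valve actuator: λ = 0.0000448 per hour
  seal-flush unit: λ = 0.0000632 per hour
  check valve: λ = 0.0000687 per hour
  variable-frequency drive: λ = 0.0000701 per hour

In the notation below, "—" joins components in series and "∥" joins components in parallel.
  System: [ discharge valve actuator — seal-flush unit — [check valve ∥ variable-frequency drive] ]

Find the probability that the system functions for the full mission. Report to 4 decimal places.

0.6111

R(discharge valve actuator) = exp(−0.0000448 × 4000) = 0.835939
R(seal-flush unit) = exp(−0.0000632 × 4000) = 0.776623
R(check valve) = exp(−0.0000687 × 4000) = 0.759724
R(variable-frequency drive) = exp(−0.0000701 × 4000) = 0.755481
Parallel (check valve and variable-frequency drive): 1 − (1 − 0.759724)(1 − 0.755481) = 0.941248
Series (discharge valve actuator, seal-flush unit, and [0.941248]): 0.835939 × 0.776623 × 0.941248 = 0.6111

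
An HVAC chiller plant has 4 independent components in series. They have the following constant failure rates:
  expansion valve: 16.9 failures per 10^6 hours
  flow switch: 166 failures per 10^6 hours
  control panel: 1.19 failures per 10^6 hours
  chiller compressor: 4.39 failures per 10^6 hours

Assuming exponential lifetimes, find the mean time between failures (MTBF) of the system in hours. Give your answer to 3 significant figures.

Series of exponential components: λ_sys = Σ λ_i
λ_sys = 0.0000169 + 0.000166 + 0.00000119 + 0.00000439 = 1.8848e-04 /h
MTBF = 1 / λ_sys = 5310 h

5310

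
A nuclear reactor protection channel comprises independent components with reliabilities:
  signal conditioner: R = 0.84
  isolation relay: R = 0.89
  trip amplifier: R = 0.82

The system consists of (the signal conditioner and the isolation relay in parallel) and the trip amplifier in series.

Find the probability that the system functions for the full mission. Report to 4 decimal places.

Parallel (signal conditioner and isolation relay): 1 − (1 − 0.840000)(1 − 0.890000) = 0.982400
Series ([0.982400] and trip amplifier): 0.982400 × 0.820000 = 0.8056

0.8056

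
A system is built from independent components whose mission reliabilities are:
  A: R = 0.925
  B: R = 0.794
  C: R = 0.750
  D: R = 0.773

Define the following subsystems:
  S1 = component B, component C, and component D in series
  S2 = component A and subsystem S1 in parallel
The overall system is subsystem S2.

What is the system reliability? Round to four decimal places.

Series (B, C, and D): 0.794000 × 0.750000 × 0.773000 = 0.460322
Parallel (A and [0.460322]): 1 − (1 − 0.925000)(1 − 0.460322) = 0.9595

0.9595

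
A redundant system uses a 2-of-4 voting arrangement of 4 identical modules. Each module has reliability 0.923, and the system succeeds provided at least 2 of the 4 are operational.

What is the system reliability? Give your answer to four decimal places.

0.9983

R = Σ_{i=2}^{4} C(4,i) p^i (1−p)^{4−i} with p = 0.923
C(4,2)·0.923^2·0.077^2 = 0.030307
C(4,3)·0.923^3·0.077^1 = 0.242190
C(4,4)·0.923^4·0.077^0 = 0.725783
Sum = 0.9983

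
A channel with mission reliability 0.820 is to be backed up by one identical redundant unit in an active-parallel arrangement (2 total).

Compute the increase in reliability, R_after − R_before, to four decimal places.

R_before = 0.820
R_after = 1 − (1 − 0.820)^2 = 0.9676
ΔR = 0.9676 − 0.820 = 0.1476

0.1476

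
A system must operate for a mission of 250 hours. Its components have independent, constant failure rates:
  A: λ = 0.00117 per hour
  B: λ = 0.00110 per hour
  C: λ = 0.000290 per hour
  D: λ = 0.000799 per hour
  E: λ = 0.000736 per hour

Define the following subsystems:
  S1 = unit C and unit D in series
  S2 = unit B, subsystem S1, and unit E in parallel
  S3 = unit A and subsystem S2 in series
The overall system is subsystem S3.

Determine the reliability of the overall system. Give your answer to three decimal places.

R(A) = exp(−0.00117 × 250) = 0.74640
R(B) = exp(−0.00110 × 250) = 0.75957
R(C) = exp(−0.000290 × 250) = 0.93007
R(D) = exp(−0.000799 × 250) = 0.81894
R(E) = exp(−0.000736 × 250) = 0.83194
Series (C and D): 0.93007 × 0.81894 = 0.76167
Parallel (B, [0.76167], and E): 1 − (1 − 0.75957)(1 − 0.76167)(1 − 0.83194) = 0.99037
Series (A and [0.99037]): 0.74640 × 0.99037 = 0.739

0.739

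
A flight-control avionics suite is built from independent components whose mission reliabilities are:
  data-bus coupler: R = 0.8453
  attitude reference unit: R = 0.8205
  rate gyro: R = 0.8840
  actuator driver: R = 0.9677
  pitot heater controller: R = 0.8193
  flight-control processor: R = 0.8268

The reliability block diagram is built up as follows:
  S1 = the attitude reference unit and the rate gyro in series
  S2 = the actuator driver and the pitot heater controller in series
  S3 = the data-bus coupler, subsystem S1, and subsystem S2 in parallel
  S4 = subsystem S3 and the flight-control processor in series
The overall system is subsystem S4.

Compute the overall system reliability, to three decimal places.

Series (attitude reference unit and rate gyro): 0.82050 × 0.88400 = 0.72532
Series (actuator driver and pitot heater controller): 0.96770 × 0.81930 = 0.79284
Parallel (data-bus coupler, [0.72532], and [0.79284]): 1 − (1 − 0.84530)(1 − 0.72532)(1 − 0.79284) = 0.99120
Series ([0.99120] and flight-control processor): 0.99120 × 0.82680 = 0.820

0.820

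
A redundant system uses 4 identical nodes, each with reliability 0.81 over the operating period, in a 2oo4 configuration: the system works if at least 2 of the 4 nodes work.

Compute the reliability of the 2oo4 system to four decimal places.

0.9765

R = Σ_{i=2}^{4} C(4,i) p^i (1−p)^{4−i} with p = 0.81
C(4,2)·0.81^2·0.19^2 = 0.142111
C(4,3)·0.81^3·0.19^1 = 0.403895
C(4,4)·0.81^4·0.19^0 = 0.430467
Sum = 0.9765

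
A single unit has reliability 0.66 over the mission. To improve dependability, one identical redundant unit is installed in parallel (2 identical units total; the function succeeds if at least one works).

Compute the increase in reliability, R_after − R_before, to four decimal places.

R_before = 0.66
R_after = 1 − (1 − 0.66)^2 = 0.8844
ΔR = 0.8844 − 0.66 = 0.2244

0.2244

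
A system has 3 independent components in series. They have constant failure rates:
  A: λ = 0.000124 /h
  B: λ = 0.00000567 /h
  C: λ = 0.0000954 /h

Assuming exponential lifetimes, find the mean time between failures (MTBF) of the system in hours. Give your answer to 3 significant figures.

4440

Series of exponential components: λ_sys = Σ λ_i
λ_sys = 0.000124 + 0.00000567 + 0.0000954 = 2.2507e-04 /h
MTBF = 1 / λ_sys = 4440 h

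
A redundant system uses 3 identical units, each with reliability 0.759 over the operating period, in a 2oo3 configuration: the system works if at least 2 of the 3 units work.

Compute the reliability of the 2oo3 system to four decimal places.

0.8538

R = Σ_{i=2}^{3} C(3,i) p^i (1−p)^{3−i} with p = 0.759
C(3,2)·0.759^2·0.241^1 = 0.416507
C(3,3)·0.759^3·0.241^0 = 0.437245
Sum = 0.8538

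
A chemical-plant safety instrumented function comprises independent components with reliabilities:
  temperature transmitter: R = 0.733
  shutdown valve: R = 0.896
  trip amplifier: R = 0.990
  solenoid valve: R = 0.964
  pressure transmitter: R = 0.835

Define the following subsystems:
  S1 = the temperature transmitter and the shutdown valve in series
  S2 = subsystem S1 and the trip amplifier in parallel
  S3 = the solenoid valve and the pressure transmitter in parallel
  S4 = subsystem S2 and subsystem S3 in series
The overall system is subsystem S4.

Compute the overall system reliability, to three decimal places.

Series (temperature transmitter and shutdown valve): 0.73300 × 0.89600 = 0.65677
Parallel ([0.65677] and trip amplifier): 1 − (1 − 0.65677)(1 − 0.99000) = 0.99657
Parallel (solenoid valve and pressure transmitter): 1 − (1 − 0.96400)(1 − 0.83500) = 0.99406
Series ([0.99657] and [0.99406]): 0.99657 × 0.99406 = 0.991

0.991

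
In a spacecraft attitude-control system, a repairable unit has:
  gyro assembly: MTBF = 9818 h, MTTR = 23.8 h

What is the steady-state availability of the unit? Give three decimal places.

0.998

A(gyro assembly) = MTBF/(MTBF+MTTR) = 9818/(9818+23.8) = 0.998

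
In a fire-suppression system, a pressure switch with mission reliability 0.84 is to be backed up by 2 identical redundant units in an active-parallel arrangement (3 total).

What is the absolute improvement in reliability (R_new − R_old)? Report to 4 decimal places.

0.1559

R_before = 0.84
R_after = 1 − (1 − 0.84)^3 = 0.9959
ΔR = 0.9959 − 0.84 = 0.1559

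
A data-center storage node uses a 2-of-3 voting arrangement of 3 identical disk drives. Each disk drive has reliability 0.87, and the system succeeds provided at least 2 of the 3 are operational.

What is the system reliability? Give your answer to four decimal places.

R = Σ_{i=2}^{3} C(3,i) p^i (1−p)^{3−i} with p = 0.87
C(3,2)·0.87^2·0.13^1 = 0.295191
C(3,3)·0.87^3·0.13^0 = 0.658503
Sum = 0.9537

0.9537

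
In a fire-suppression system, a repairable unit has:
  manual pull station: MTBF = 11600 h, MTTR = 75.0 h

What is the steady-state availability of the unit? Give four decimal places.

0.9936

A(manual pull station) = MTBF/(MTBF+MTTR) = 11600/(11600+75.0) = 0.9936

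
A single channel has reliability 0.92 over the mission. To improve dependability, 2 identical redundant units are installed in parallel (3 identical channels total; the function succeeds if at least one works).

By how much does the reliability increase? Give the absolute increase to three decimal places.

0.079

R_before = 0.92
R_after = 1 − (1 − 0.92)^3 = 0.999
ΔR = 0.999 − 0.92 = 0.079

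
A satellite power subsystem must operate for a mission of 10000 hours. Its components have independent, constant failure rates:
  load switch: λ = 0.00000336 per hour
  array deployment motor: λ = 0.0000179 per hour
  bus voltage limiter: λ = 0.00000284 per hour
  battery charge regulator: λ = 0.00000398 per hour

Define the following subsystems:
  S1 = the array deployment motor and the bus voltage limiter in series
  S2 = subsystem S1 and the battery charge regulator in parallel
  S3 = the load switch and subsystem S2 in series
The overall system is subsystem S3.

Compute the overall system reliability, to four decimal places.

0.9599

R(load switch) = exp(−0.00000336 × 10000) = 0.966958
R(array deployment motor) = exp(−0.0000179 × 10000) = 0.836106
R(bus voltage limiter) = exp(−0.00000284 × 10000) = 0.971999
R(battery charge regulator) = exp(−0.00000398 × 10000) = 0.960982
Series (array deployment motor and bus voltage limiter): 0.836106 × 0.971999 = 0.812694
Parallel ([0.812694] and battery charge regulator): 1 − (1 − 0.812694)(1 − 0.960982) = 0.992692
Series (load switch and [0.992692]): 0.966958 × 0.992692 = 0.9599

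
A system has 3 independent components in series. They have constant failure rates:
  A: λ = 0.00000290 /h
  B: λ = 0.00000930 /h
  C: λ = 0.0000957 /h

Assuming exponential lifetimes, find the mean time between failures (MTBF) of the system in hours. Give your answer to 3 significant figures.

Series of exponential components: λ_sys = Σ λ_i
λ_sys = 0.00000290 + 0.00000930 + 0.0000957 = 1.0790e-04 /h
MTBF = 1 / λ_sys = 9270 h

9270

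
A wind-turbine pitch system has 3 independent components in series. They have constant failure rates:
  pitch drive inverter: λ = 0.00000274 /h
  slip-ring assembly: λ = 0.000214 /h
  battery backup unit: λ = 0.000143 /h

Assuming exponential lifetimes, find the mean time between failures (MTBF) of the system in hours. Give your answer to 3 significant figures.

Series of exponential components: λ_sys = Σ λ_i
λ_sys = 0.00000274 + 0.000214 + 0.000143 = 3.5974e-04 /h
MTBF = 1 / λ_sys = 2780 h

2780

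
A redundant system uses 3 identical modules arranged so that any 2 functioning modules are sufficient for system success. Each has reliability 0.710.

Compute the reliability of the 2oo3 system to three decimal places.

0.796

R = Σ_{i=2}^{3} C(3,i) p^i (1−p)^{3−i} with p = 0.710
C(3,2)·0.710^2·0.290^1 = 0.43857
C(3,3)·0.710^3·0.290^0 = 0.35791
Sum = 0.796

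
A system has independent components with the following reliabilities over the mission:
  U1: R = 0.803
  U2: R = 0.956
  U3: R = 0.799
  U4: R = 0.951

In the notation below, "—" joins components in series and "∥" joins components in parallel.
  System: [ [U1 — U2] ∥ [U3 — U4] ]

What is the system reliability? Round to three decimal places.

0.944

Series (U1 and U2): 0.80300 × 0.95600 = 0.76767
Series (U3 and U4): 0.79900 × 0.95100 = 0.75985
Parallel ([0.76767] and [0.75985]): 1 − (1 − 0.76767)(1 − 0.75985) = 0.944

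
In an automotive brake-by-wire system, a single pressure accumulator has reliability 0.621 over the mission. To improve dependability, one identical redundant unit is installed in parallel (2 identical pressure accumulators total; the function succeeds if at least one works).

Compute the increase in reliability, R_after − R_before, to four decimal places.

0.2354

R_before = 0.621
R_after = 1 − (1 − 0.621)^2 = 0.8564
ΔR = 0.8564 − 0.621 = 0.2354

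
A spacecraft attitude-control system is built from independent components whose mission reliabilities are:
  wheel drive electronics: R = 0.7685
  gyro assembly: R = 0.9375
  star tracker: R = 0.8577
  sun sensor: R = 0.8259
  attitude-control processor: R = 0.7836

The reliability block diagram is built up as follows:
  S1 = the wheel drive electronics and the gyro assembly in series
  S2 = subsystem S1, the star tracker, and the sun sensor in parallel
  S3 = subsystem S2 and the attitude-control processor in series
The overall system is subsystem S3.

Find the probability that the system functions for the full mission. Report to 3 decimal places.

0.778

Series (wheel drive electronics and gyro assembly): 0.76850 × 0.93750 = 0.72047
Parallel ([0.72047], star tracker, and sun sensor): 1 − (1 − 0.72047)(1 − 0.85770)(1 − 0.82590) = 0.99307
Series ([0.99307] and attitude-control processor): 0.99307 × 0.78360 = 0.778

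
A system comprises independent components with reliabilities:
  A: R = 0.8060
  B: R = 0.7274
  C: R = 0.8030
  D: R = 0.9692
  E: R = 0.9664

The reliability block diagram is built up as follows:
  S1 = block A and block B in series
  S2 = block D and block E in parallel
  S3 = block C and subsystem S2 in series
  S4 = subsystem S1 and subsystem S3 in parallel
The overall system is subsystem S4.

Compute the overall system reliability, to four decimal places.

0.9182

Series (A and B): 0.806000 × 0.727400 = 0.586284
Parallel (D and E): 1 − (1 − 0.969200)(1 − 0.966400) = 0.998965
Series (C and [0.998965]): 0.803000 × 0.998965 = 0.802169
Parallel ([0.586284] and [0.802169]): 1 − (1 − 0.586284)(1 − 0.802169) = 0.9182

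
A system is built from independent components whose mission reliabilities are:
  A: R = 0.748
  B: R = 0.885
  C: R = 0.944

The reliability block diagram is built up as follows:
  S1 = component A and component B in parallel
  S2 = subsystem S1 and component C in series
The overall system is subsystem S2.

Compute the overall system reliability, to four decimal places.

Parallel (A and B): 1 − (1 − 0.748000)(1 − 0.885000) = 0.971020
Series ([0.971020] and C): 0.971020 × 0.944000 = 0.9166

0.9166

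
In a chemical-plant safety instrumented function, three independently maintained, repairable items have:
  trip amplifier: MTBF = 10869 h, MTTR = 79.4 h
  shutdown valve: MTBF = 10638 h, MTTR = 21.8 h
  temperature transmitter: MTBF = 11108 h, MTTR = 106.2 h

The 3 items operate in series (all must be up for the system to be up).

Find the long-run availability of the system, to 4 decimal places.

0.9813

A(trip amplifier) = MTBF/(MTBF+MTTR) = 10869/(10869+79.4) = 0.992748
A(shutdown valve) = MTBF/(MTBF+MTTR) = 10638/(10638+21.8) = 0.997955
A(temperature transmitter) = MTBF/(MTBF+MTTR) = 11108/(11108+106.2) = 0.990530
Series availability: 0.992748 × 0.997955 × 0.990530 = 0.9813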